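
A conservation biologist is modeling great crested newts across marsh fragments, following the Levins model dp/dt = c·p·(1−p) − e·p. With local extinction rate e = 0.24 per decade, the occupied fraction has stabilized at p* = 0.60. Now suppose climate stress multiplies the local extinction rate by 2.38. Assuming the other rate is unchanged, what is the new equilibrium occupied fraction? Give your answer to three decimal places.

Balance c(1−p*) = e gives c = e/(1 − 0.60000) = 0.24/0.40000 = 0.60000.
New p* = 1 − e/c = 1 − 0.57120/0.60000 = 0.04800.

0.048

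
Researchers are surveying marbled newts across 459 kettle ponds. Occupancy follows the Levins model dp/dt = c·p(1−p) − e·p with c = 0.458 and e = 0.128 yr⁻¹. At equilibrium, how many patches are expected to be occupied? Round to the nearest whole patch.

331

p* = 1 − e/c = 1 − 0.128/0.458 = 0.7205.
Expected occupied patches = N × p* = 459 × 0.7205 = 330.72 ≈ 331.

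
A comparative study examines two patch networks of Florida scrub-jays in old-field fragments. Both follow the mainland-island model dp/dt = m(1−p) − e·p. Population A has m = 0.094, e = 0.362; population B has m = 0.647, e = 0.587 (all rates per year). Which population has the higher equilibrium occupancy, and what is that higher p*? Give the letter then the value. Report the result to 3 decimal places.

B, 0.524

A: p*_A = m/(m+e) = 0.094/0.4560 = 0.2061.
B: p*_B = 0.647/1.2340 = 0.5243.
B is higher at 0.5243.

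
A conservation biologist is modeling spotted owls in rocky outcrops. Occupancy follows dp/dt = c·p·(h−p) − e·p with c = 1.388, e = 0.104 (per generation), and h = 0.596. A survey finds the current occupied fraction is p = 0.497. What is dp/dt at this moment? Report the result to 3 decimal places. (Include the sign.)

Colonization term: c·p·(h−p) = 1.388×0.497×0.0990 = 0.06829.
Extinction term: e·p = 0.05169.
dp/dt = 0.06829 − 0.05169 = 0.01661.

0.017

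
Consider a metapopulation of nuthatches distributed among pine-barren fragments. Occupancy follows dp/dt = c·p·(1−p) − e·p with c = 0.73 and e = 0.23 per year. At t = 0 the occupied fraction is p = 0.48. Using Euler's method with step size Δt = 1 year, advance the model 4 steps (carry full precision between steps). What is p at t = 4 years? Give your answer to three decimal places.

0.661

Update rule: p ← p + [c·p·(1−p) − e·p]·Δt with Δt = 1.
  1  |  dp/dt·Δt = +0.071808  |  p_1 = 0.551808
  2  |  dp/dt·Δt = +0.053625  |  p_2 = 0.605433
  3  |  dp/dt·Δt = +0.035136  |  p_3 = 0.640569
  4  |  dp/dt·Δt = +0.020745  |  p_4 = 0.661313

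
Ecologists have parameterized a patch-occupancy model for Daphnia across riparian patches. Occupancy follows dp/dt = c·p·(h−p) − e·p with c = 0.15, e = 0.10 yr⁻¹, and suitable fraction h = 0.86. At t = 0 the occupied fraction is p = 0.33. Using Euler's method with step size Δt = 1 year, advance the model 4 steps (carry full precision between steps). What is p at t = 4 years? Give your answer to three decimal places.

0.306

Update rule: p ← p + [c·p·(h−p) − e·p]·Δt with Δt = 1.
  1  |  dp/dt·Δt = -0.006765  |  p_1 = 0.323235
  2  |  dp/dt·Δt = -0.006298  |  p_2 = 0.316937
  3  |  dp/dt·Δt = -0.005876  |  p_3 = 0.311061
  4  |  dp/dt·Δt = -0.005493  |  p_4 = 0.305567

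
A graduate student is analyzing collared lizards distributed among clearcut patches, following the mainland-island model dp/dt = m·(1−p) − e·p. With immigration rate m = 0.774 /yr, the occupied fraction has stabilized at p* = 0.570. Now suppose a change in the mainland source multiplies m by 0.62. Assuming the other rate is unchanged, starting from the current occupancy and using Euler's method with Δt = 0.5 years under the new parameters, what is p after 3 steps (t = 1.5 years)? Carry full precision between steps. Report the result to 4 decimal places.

0.4633

Balance m(1−p*) = e·p* gives e = m(1−p*)/p* = 0.774×0.43000/0.57000 = 0.58389.
Starting from p₀ = 0.57000; update p ← p + (dp/dt)·Δt with the new parameters.
step 1: Δp = -0.06324, p = 0.50676
step 2: Δp = -0.02960, p = 0.47716
step 3: Δp = -0.01386, p = 0.46331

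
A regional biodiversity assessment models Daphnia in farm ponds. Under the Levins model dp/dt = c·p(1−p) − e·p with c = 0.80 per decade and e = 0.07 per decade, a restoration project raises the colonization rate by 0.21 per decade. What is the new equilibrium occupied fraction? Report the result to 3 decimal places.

0.931

Before: p* = 1 − 0.07/0.80 = 0.9125.
After the change, c = 1.01, e = 0.07, so p* = 1 − 0.07/1.01 = 0.9307.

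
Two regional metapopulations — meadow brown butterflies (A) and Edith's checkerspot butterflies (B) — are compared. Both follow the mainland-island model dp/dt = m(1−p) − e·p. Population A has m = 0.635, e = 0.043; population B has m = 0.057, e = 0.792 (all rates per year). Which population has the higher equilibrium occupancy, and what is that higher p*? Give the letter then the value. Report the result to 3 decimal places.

A, 0.937

A: p*_A = m/(m+e) = 0.635/0.6780 = 0.9366.
B: p*_B = 0.057/0.8490 = 0.0671.
A is higher at 0.9366.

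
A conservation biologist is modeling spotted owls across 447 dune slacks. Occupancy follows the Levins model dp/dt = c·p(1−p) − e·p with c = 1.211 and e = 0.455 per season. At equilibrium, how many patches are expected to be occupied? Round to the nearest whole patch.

279

p* = 1 − e/c = 1 − 0.455/1.211 = 0.6243.
Expected occupied patches = N × p* = 447 × 0.6243 = 279.05 ≈ 279.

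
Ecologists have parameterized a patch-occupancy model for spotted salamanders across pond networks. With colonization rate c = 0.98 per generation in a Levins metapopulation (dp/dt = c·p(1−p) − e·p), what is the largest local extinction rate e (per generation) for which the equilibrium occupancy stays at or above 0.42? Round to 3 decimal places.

1 − e/c ≥ 0.42 ⇒ e ≤ c(1 − 0.42) = 0.98 × 0.5800.
e_max = 0.5684.

0.568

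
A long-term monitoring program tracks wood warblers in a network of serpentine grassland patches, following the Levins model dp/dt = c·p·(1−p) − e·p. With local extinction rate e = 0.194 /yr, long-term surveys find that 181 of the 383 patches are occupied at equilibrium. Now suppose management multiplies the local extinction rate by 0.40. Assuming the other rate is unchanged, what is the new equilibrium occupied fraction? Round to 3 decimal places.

0.789

Observed p* = 181/383 = 0.47258.
Balance c(1−p*) = e gives c = e/(1 − 0.47258) = 0.194/0.52742 = 0.36783.
New p* = 1 − e/c = 1 − 0.07760/0.36783 = 0.78903.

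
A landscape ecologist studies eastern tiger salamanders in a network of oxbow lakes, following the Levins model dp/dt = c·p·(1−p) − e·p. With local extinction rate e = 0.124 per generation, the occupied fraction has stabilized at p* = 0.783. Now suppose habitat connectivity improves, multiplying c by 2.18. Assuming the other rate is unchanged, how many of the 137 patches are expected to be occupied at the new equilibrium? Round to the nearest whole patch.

Balance c(1−p*) = e gives c = e/(1 − 0.78300) = 0.124/0.21700 = 0.57143.
New p* = 1 − e/c = 1 − 0.12400/1.24572 = 0.90046.
Expected occupied = 137 × 0.90046 = 123.36 ≈ 123.

123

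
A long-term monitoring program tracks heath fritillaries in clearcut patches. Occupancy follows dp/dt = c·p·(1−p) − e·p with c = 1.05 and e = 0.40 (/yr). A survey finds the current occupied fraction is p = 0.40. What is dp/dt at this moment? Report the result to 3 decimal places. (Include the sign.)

Colonization term: c·p·(1−p) = 1.05×0.40×0.6000 = 0.25200.
Extinction term: e·p = 0.16000.
dp/dt = 0.25200 − 0.16000 = 0.09200.

0.092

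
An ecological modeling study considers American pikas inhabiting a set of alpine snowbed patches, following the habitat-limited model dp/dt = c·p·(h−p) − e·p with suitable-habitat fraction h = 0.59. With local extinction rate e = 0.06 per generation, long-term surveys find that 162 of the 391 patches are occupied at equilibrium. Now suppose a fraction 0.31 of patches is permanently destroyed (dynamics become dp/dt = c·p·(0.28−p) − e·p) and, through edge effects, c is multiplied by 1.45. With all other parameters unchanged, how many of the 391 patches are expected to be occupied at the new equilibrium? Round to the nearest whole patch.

Observed p* = 162/391 = 0.41432.
Balance c(h−p*) = e gives c = e/(0.59 − 0.41432) = 0.06/0.17568 = 0.34153.
New p* = 0.28 − e/c = 0.28 − 0.06000/0.49522 = 0.15884.
Expected occupied = 391 × 0.15884 = 62.11 ≈ 62.

62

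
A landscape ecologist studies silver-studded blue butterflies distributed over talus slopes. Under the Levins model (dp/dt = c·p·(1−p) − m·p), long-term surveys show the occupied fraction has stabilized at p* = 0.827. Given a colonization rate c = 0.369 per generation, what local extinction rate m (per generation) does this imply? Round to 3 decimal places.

0.064

At equilibrium c(1−p*) = m.
m = 0.369 × (1 − 0.827) = 0.369 × 0.1730 = 0.0638.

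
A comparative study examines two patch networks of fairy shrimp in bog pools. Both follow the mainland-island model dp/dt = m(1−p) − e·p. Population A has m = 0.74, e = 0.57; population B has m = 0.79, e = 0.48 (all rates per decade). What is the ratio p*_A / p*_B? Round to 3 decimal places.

0.908

A: p*_A = m/(m+e) = 0.74/1.3100 = 0.5649.
B: p*_B = 0.79/1.2700 = 0.6220.
p*_A / p*_B = 0.5649/0.6220 = 0.9081.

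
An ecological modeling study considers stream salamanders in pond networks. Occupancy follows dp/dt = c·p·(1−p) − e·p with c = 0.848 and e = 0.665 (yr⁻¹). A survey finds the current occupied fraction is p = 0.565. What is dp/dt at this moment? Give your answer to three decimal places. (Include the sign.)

Colonization term: c·p·(1−p) = 0.848×0.565×0.4350 = 0.20842.
Extinction term: e·p = 0.37572.
dp/dt = 0.20842 − 0.37572 = -0.16731.

-0.167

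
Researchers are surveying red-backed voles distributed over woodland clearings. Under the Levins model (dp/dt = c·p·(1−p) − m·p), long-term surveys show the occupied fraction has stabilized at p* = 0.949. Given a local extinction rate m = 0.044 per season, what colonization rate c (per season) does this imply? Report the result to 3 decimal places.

0.863

At equilibrium c(1−p*) = m, so c = m/(1−p*).
c = 0.044/(1 − 0.949) = 0.044/0.0510 = 0.8627.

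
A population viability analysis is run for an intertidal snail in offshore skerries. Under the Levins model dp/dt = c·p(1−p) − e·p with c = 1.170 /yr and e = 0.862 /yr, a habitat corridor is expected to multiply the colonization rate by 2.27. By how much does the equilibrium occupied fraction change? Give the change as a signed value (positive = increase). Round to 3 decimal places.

0.412

Before: p* = 1 − 0.862/1.170 = 0.2632.
After the change, c = 2.6559, e = 0.862, so p* = 1 − 0.862/2.6559 = 0.6754.
Δp* = 0.6754 − 0.2632 = +0.4122.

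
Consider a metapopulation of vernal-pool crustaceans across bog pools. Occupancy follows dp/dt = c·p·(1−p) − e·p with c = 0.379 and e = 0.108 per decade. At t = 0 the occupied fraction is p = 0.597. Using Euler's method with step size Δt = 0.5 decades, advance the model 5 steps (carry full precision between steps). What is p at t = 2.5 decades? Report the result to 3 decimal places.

0.652

Update rule: p ← p + [c·p·(1−p) − e·p]·Δt with Δt = 0.5.
step 1: Δp = +0.01335, p = 0.61035
step 2: Δp = +0.01211, p = 0.62246
step 3: Δp = +0.01092, p = 0.63338
step 4: Δp = +0.00980, p = 0.64318
step 5: Δp = +0.00876, p = 0.65194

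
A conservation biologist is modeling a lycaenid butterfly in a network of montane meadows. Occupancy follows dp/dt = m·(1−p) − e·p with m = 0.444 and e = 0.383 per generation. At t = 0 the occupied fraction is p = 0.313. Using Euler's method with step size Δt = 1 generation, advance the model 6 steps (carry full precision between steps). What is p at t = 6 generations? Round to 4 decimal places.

Update rule: p ← p + [m·(1−p) − e·p]·Δt with Δt = 1.
t = 1: p = 0.31300 + (+0.18515) = 0.49815
t = 2: p = 0.49815 + (+0.03203) = 0.53018
t = 3: p = 0.53018 + (+0.00554) = 0.53572
t = 4: p = 0.53572 + (+0.00096) = 0.53668
t = 5: p = 0.53668 + (+0.00017) = 0.53685
t = 6: p = 0.53685 + (+0.00003) = 0.53687

0.5369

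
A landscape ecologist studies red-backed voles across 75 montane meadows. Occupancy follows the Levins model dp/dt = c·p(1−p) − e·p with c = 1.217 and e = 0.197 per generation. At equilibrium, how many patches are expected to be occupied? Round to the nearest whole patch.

p* = 1 − e/c = 1 − 0.197/1.217 = 0.8381.
Expected occupied patches = N × p* = 75 × 0.8381 = 62.86 ≈ 63.

63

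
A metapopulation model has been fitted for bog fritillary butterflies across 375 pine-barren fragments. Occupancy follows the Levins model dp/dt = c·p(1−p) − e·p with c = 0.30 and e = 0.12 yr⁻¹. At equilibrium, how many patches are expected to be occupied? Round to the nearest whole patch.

225

p* = 1 − e/c = 1 − 0.12/0.30 = 0.6000.
Expected occupied patches = N × p* = 375 × 0.6000 = 225.00 ≈ 225.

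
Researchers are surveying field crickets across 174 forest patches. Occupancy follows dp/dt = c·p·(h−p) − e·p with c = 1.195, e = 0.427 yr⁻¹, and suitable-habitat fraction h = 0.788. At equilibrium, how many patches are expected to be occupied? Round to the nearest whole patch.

75

p* = h − e/c = 0.788 − 0.3573 = 0.4307.
Expected occupied patches = N × p* = 174 × 0.4307 = 74.94 ≈ 75.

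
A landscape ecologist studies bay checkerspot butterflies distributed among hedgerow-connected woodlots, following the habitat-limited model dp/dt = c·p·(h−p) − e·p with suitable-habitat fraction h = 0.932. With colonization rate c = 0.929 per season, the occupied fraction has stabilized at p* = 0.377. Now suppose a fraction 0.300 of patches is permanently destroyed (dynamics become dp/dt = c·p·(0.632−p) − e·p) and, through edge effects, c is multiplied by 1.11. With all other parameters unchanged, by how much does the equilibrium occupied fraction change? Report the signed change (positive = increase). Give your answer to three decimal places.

-0.245

Balance c(h−p*) = e gives e = 0.929×(0.932 − 0.37700) = 0.51560.
New p* = 0.632 − e/c = 0.632 − 0.51560/1.03119 = 0.13200.
Δp* = 0.13200 − 0.37700 = -0.24500.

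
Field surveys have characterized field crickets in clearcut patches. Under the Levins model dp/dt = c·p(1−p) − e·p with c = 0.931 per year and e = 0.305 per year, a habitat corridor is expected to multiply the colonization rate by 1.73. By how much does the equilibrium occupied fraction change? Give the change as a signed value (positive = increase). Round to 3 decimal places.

0.138

Before: p* = 1 − 0.305/0.931 = 0.6724.
After the change, c = 1.61063, e = 0.305, so p* = 1 − 0.305/1.61063 = 0.8106.
Δp* = 0.8106 − 0.6724 = +0.1382.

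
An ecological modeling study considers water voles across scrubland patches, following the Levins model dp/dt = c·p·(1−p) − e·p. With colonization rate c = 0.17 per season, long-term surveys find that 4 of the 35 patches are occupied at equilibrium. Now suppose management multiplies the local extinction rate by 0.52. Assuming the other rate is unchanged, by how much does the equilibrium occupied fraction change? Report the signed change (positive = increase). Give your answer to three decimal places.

0.425

Observed p* = 4/35 = 0.11429.
Balance c(1−p*) = e gives e = 0.17×(1 − 0.11429) = 0.15057.
New p* = 1 − e/c = 1 − 0.07830/0.17000 = 0.53941.
Δp* = 0.53941 − 0.11429 = +0.42512.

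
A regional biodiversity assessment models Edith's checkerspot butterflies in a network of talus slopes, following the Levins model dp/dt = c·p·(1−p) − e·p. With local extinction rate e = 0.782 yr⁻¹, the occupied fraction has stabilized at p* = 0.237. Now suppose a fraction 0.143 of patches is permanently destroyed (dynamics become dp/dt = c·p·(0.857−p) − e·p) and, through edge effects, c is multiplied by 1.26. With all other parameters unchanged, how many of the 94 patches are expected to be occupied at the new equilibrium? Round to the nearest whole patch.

24

Balance c(1−p*) = e gives c = e/(1 − 0.23700) = 0.782/0.76300 = 1.02490.
New p* = 0.857 − e/c = 0.857 − 0.78200/1.29137 = 0.25144.
Expected occupied = 94 × 0.25144 = 23.64 ≈ 24.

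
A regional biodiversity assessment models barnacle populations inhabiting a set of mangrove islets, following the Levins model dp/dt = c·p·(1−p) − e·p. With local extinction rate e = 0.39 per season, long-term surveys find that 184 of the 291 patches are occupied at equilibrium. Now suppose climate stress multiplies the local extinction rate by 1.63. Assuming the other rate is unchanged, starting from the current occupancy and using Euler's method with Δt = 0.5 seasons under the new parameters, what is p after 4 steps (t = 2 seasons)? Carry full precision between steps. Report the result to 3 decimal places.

0.460

Observed p* = 184/291 = 0.63230.
Balance c(1−p*) = e gives c = e/(1 − 0.63230) = 0.39/0.36770 = 1.06065.
Starting from p₀ = 0.63230; update p ← p + (dp/dt)·Δt with the new parameters.
step 1: Δp = -0.07768, p = 0.55462
step 2: Δp = -0.04529, p = 0.50934
step 3: Δp = -0.02936, p = 0.47998
step 4: Δp = -0.02019, p = 0.45979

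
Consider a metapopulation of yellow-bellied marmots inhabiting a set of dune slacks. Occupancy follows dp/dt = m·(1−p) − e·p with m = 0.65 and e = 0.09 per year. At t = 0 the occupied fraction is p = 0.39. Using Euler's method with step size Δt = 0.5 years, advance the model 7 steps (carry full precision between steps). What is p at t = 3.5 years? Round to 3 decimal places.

0.859

Update rule: p ← p + [m·(1−p) − e·p]·Δt with Δt = 0.5.
  1  |  dp/dt·Δt = +0.180700  |  p_1 = 0.570700
  2  |  dp/dt·Δt = +0.113841  |  p_2 = 0.684541
  3  |  dp/dt·Δt = +0.071720  |  p_3 = 0.756261
  4  |  dp/dt·Δt = +0.045183  |  p_4 = 0.801444
  5  |  dp/dt·Δt = +0.028466  |  p_5 = 0.829910
  6  |  dp/dt·Δt = +0.017933  |  p_6 = 0.847843
  7  |  dp/dt·Δt = +0.011298  |  p_7 = 0.859141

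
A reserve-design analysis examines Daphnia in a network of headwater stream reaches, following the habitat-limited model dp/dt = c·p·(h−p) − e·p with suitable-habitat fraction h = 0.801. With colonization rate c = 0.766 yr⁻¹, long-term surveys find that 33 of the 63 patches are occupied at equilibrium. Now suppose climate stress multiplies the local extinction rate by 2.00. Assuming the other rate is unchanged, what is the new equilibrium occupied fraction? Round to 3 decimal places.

Observed p* = 33/63 = 0.52381.
Balance c(h−p*) = e gives e = 0.766×(0.801 − 0.52381) = 0.21233.
New p* = 0.801 − e/c = 0.801 − 0.42466/0.76600 = 0.24661.

0.247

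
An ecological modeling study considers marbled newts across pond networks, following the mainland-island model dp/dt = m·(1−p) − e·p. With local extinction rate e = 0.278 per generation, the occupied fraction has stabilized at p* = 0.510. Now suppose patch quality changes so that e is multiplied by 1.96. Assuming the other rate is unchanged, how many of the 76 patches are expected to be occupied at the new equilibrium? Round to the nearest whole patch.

26

Balance m(1−p*) = e·p* gives m = e·p*/(1−p*) = 0.278×0.51000/0.49000 = 0.28935.
New p* = m/(m+e) = 0.28935/(0.28935+0.54488) = 0.34685.
Expected occupied = 76 × 0.34685 = 26.36 ≈ 26.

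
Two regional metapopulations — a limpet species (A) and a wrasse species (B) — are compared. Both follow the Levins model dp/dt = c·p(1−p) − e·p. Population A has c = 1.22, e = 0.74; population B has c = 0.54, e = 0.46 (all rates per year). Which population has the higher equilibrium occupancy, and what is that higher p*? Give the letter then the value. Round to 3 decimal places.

A, 0.393

A: p*_A = 1 − 0.74/1.22 = 0.3934.
B: p*_B = 1 − 0.46/0.54 = 0.1481.
A is higher at 0.3934.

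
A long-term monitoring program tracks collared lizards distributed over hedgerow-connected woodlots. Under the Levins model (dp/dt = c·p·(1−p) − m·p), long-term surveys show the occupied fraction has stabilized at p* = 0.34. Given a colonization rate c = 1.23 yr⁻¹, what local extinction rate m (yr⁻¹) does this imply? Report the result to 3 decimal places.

At equilibrium c(1−p*) = m.
m = 1.23 × (1 − 0.34) = 1.23 × 0.6600 = 0.8118.

0.812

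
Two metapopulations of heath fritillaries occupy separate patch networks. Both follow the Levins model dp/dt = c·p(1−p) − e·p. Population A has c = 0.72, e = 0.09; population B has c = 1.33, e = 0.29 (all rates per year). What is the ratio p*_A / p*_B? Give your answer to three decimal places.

A: p*_A = 1 − 0.09/0.72 = 0.8750.
B: p*_B = 1 − 0.29/1.33 = 0.7820.
p*_A / p*_B = 0.8750/0.7820 = 1.1190.

1.119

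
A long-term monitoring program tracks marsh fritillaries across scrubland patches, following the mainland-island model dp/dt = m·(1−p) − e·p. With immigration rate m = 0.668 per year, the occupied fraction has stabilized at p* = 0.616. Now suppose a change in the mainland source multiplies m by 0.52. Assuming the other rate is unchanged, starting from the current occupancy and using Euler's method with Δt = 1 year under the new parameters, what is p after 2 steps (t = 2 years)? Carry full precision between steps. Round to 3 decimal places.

0.464

Balance m(1−p*) = e·p* gives e = m(1−p*)/p* = 0.668×0.38400/0.61600 = 0.41642.
Starting from p₀ = 0.61600; update p ← p + (dp/dt)·Δt with the new parameters.
t = 1: p = 0.61600 + (-0.12313) = 0.49287
t = 2: p = 0.49287 + (-0.02909) = 0.46379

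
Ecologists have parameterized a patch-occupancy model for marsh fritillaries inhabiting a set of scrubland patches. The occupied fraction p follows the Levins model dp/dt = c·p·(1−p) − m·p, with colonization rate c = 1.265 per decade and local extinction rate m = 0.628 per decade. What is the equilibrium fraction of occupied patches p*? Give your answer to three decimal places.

Setting dp/dt = 0 and dividing through by p* gives c·(1−p*) = m.
So p* = 1 − m/c = 1 − 0.628/1.265 = 1 − 0.4964 = 0.5036.

0.504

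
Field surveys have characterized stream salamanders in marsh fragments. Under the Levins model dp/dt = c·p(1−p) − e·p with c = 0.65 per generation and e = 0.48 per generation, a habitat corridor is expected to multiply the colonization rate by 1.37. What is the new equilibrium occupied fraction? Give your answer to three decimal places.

Before: p* = 1 − 0.48/0.65 = 0.2615.
After the change, c = 0.8905, e = 0.48, so p* = 1 − 0.48/0.8905 = 0.4610.

0.461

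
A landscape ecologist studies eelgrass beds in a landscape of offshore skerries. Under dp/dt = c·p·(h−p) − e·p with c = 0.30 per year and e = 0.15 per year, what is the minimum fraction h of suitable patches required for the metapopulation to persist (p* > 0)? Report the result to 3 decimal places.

p* = h − e/c is positive only when h > e/c.
h_min = e/c = 0.15/0.30 = 0.5000.

0.500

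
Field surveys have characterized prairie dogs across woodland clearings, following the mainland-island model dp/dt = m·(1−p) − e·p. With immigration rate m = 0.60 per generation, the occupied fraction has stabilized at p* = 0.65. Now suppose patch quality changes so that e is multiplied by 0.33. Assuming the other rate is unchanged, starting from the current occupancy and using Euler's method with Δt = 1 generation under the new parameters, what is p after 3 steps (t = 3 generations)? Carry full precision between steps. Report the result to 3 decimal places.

0.844

Balance m(1−p*) = e·p* gives e = m(1−p*)/p* = 0.60×0.35000/0.65000 = 0.32308.
Starting from p₀ = 0.65000; update p ← p + (dp/dt)·Δt with the new parameters.
  1  |  dp/dt·Δt = +0.140700  |  p_1 = 0.790700
  2  |  dp/dt·Δt = +0.041279  |  p_2 = 0.831979
  3  |  dp/dt·Δt = +0.012111  |  p_3 = 0.844090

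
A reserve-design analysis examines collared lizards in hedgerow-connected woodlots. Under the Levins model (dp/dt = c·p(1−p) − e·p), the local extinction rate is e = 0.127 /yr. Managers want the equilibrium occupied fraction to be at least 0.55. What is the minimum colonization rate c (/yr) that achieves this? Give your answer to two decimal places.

0.28

p* = 1 − e/c ≥ 0.55 requires e/c ≤ 0.4500, i.e. c ≥ e/0.4500.
c_min = 0.127/0.4500 = 0.2822.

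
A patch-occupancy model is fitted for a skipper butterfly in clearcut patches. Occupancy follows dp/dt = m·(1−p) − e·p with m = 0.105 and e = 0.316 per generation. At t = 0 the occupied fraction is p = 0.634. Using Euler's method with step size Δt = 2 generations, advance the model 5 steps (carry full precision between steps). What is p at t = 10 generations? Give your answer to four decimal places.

Update rule: p ← p + [m·(1−p) − e·p]·Δt with Δt = 2.
step 1: Δp = -0.32383, p = 0.31017
step 2: Δp = -0.05116, p = 0.25901
step 3: Δp = -0.00808, p = 0.25092
step 4: Δp = -0.00128, p = 0.24965
step 5: Δp = -0.00020, p = 0.24944

0.2494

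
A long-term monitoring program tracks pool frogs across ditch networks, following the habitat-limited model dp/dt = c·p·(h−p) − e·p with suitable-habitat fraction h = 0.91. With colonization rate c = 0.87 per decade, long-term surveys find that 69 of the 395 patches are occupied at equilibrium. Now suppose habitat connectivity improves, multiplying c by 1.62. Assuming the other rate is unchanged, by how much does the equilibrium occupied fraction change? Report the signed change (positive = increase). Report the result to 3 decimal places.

0.281

Observed p* = 69/395 = 0.17468.
Balance c(h−p*) = e gives e = 0.87×(0.91 − 0.17468) = 0.63973.
New p* = 0.91 − e/c = 0.91 − 0.63973/1.40940 = 0.45610.
Δp* = 0.45610 − 0.17468 = +0.28142.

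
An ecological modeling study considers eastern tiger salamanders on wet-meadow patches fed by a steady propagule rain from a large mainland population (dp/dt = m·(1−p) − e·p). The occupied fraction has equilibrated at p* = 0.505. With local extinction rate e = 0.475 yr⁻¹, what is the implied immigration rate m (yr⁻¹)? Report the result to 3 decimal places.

0.485

At equilibrium m(1−p*) = e·p*, so m = e·p*/(1−p*).
m = 0.475 × 0.505 / 0.4950 = 0.2399/0.4950 = 0.4846.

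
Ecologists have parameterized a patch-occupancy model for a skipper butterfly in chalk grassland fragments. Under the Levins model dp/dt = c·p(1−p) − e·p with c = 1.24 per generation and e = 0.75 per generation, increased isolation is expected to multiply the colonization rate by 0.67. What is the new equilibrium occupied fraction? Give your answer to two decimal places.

0.10

Before: p* = 1 − 0.75/1.24 = 0.3952.
After the change, c = 0.8308, e = 0.75, so p* = 1 − 0.75/0.8308 = 0.0973.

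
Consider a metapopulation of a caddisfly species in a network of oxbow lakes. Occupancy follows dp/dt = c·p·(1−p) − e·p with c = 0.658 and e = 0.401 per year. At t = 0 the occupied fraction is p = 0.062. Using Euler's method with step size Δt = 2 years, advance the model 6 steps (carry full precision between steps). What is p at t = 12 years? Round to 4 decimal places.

Update rule: p ← p + [c·p·(1−p) − e·p]·Δt with Δt = 2.
p: 0.06200 → 0.08881  (Δp = +0.02681)
p: 0.08881 → 0.12408  (Δp = +0.03527)
p: 0.12408 → 0.16759  (Δp = +0.04352)
p: 0.16759 → 0.21677  (Δp = +0.04918)
p: 0.21677 → 0.26636  (Δp = +0.04958)
p: 0.26636 → 0.30990  (Δp = +0.04354)

0.3099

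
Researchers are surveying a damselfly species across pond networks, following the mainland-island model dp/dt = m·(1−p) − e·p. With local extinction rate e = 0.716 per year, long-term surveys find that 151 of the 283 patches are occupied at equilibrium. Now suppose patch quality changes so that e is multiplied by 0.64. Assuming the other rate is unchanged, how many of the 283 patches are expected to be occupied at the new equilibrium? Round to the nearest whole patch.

181

Observed p* = 151/283 = 0.53357.
Balance m(1−p*) = e·p* gives m = e·p*/(1−p*) = 0.716×0.53357/0.46643 = 0.81906.
New p* = m/(m+e) = 0.81906/(0.81906+0.45824) = 0.64124.
Expected occupied = 283 × 0.64124 = 181.47 ≈ 181.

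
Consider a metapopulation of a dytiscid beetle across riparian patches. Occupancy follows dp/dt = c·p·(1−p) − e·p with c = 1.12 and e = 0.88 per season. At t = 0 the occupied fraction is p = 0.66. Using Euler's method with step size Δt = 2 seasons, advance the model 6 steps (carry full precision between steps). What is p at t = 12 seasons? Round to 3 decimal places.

0.007

Update rule: p ← p + [c·p·(1−p) − e·p]·Δt with Δt = 2.
t = 2: p = 0.66000 + (-0.65894) = 0.00106
t = 4: p = 0.00106 + (+0.00050) = 0.00156
t = 6: p = 0.00156 + (+0.00074) = 0.00230
t = 8: p = 0.00230 + (+0.00109) = 0.00340
t = 10: p = 0.00340 + (+0.00161) = 0.00500
t = 12: p = 0.00500 + (+0.00235) = 0.00735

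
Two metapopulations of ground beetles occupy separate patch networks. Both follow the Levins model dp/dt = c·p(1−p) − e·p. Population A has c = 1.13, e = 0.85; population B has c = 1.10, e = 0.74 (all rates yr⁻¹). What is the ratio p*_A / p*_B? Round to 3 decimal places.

A: p*_A = 1 − 0.85/1.13 = 0.2478.
B: p*_B = 1 − 0.74/1.10 = 0.3273.
p*_A / p*_B = 0.2478/0.3273 = 0.7571.

0.757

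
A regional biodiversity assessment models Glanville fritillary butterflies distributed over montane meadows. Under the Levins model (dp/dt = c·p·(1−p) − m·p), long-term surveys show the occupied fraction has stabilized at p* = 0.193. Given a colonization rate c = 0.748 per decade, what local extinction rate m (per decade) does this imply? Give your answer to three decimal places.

At equilibrium c(1−p*) = m.
m = 0.748 × (1 − 0.193) = 0.748 × 0.8070 = 0.6036.

0.604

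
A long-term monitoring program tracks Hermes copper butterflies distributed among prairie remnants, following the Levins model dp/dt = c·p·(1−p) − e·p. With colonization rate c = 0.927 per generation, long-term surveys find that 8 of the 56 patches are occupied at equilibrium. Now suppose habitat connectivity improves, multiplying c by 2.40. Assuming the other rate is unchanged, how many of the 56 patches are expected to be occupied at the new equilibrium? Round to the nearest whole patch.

36

Observed p* = 8/56 = 0.14286.
Balance c(1−p*) = e gives e = 0.927×(1 − 0.14286) = 0.79457.
New p* = 1 − e/c = 1 − 0.79457/2.22480 = 0.64286.
Expected occupied = 56 × 0.64286 = 36.00 ≈ 36.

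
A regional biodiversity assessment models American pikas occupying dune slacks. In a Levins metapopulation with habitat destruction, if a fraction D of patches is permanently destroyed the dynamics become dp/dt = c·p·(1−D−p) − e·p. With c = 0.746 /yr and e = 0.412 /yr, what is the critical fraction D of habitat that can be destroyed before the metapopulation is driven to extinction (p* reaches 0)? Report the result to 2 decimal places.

The nontrivial equilibrium is p* = (1−D) − e/c; extinction occurs when this hits zero.
So D_crit = 1 − e/c = 1 − 0.412/0.746 = 1 − 0.5523 = 0.4477.
Note this equals the original equilibrium occupancy — the Levins extinction-debt result.

0.45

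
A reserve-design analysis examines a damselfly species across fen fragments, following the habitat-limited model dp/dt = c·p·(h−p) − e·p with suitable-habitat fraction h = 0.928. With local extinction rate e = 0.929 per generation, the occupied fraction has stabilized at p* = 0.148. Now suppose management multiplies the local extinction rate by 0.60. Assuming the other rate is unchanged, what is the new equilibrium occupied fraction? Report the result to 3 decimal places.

0.460

Balance c(h−p*) = e gives c = e/(0.928 − 0.14800) = 0.929/0.78000 = 1.19103.
New p* = 0.928 − e/c = 0.928 − 0.55740/1.19103 = 0.46000.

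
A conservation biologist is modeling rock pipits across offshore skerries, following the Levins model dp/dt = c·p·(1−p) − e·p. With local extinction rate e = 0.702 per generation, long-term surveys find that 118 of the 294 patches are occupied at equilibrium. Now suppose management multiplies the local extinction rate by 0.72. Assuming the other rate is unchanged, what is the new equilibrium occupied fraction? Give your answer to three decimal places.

Observed p* = 118/294 = 0.40136.
Balance c(1−p*) = e gives c = e/(1 − 0.40136) = 0.702/0.59864 = 1.17266.
New p* = 1 − e/c = 1 − 0.50544/1.17266 = 0.56898.

0.569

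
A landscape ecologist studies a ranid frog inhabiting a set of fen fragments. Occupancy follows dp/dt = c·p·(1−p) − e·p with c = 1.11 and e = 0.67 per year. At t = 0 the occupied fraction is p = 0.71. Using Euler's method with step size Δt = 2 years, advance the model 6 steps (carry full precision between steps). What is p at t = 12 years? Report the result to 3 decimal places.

0.396

Update rule: p ← p + [c·p·(1−p) − e·p]·Δt with Δt = 2.
  1  |  dp/dt·Δt = -0.494302  |  p_1 = 0.215698
  2  |  dp/dt·Δt = +0.086527  |  p_2 = 0.302225
  3  |  dp/dt·Δt = +0.063183  |  p_3 = 0.365408
  4  |  dp/dt·Δt = +0.025138  |  p_4 = 0.390546
  5  |  dp/dt·Δt = +0.005072  |  p_5 = 0.395618
  6  |  dp/dt·Δt = +0.000683  |  p_6 = 0.396302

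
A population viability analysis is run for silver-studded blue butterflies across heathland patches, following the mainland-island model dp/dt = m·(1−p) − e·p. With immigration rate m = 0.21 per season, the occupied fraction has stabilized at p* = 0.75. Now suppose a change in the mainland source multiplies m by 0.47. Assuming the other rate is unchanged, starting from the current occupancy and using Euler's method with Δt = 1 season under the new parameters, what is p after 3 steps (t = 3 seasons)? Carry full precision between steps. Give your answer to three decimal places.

Balance m(1−p*) = e·p* gives e = m(1−p*)/p* = 0.21×0.25000/0.75000 = 0.07000.
Starting from p₀ = 0.75000; update p ← p + (dp/dt)·Δt with the new parameters.
step 1: Δp = -0.02782, p = 0.72218
step 2: Δp = -0.02313, p = 0.69904
step 3: Δp = -0.01923, p = 0.67982

0.680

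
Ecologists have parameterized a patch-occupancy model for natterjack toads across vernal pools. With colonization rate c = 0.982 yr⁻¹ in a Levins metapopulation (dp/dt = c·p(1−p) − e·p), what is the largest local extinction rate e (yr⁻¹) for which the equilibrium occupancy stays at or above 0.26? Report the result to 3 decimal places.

0.727

1 − e/c ≥ 0.26 ⇒ e ≤ c(1 − 0.26) = 0.982 × 0.7400.
e_max = 0.7267.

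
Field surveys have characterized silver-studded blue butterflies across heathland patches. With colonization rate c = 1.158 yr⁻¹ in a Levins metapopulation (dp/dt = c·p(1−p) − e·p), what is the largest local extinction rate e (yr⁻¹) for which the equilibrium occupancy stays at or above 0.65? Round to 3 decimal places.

1 − e/c ≥ 0.65 ⇒ e ≤ c(1 − 0.65) = 1.158 × 0.3500.
e_max = 0.4053.

0.405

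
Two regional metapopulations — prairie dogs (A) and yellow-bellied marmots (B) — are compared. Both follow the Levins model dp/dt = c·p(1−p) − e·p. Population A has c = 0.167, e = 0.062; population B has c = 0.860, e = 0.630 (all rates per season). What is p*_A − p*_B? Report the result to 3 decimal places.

A: p*_A = 1 − 0.062/0.167 = 0.6287.
B: p*_B = 1 − 0.630/0.860 = 0.2674.
p*_A − p*_B = 0.6287 − 0.2674 = 0.3613.

0.361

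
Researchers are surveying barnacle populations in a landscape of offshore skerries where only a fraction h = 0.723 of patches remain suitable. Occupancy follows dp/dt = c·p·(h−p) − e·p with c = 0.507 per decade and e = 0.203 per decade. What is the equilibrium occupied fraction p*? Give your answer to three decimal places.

Setting dp/dt = 0 and dividing by p* gives c·(h−p*) = e.
So p* = h − e/c = 0.723 − 0.203/0.507 = 0.723 − 0.4004 = 0.3226.

0.323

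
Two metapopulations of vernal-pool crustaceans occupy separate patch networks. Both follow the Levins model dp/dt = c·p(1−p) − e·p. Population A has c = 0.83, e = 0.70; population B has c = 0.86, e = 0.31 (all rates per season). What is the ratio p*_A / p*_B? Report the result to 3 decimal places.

A: p*_A = 1 − 0.70/0.83 = 0.1566.
B: p*_B = 1 − 0.31/0.86 = 0.6395.
p*_A / p*_B = 0.1566/0.6395 = 0.2449.

0.245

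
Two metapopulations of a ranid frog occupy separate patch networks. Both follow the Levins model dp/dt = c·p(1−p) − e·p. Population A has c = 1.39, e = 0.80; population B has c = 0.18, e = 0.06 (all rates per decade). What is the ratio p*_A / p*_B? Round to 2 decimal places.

A: p*_A = 1 − 0.80/1.39 = 0.4245.
B: p*_B = 1 − 0.06/0.18 = 0.6667.
p*_A / p*_B = 0.4245/0.6667 = 0.6367.

0.64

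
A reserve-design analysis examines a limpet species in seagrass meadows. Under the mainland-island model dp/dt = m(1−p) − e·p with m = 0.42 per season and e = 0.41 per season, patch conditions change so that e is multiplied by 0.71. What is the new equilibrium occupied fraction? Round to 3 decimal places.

Before: p* = 0.42/(0.42+0.41) = 0.5060.
After: m = 0.42, e = 0.2911; p* = 0.42/0.7111 = 0.5906.

0.591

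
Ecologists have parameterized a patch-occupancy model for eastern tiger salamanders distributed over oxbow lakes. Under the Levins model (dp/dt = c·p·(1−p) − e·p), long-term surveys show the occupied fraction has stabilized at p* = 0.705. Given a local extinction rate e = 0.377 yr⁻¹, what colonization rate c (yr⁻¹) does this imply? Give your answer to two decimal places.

1.28

At equilibrium c(1−p*) = e, so c = e/(1−p*).
c = 0.377/(1 − 0.705) = 0.377/0.2950 = 1.2780.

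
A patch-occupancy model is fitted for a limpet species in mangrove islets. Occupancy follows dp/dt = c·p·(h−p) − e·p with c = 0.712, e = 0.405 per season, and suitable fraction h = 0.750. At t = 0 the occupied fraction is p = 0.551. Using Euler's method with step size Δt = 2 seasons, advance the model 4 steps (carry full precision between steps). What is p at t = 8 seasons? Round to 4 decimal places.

Update rule: p ← p + [c·p·(h−p) − e·p]·Δt with Δt = 2.
t = 2: p = 0.55100 + (-0.29017) = 0.26083
t = 4: p = 0.26083 + (-0.02958) = 0.23125
t = 6: p = 0.23125 + (-0.01649) = 0.21476
t = 8: p = 0.21476 + (-0.01027) = 0.20449

0.2045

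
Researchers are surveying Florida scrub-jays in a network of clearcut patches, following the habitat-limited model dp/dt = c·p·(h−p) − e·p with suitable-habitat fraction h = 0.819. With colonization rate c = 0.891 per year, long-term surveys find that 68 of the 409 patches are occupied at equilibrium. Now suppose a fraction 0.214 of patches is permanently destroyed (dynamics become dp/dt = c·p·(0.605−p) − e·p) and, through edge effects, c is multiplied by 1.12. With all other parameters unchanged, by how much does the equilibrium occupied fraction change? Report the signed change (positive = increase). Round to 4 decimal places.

Observed p* = 68/409 = 0.16626.
Balance c(h−p*) = e gives e = 0.891×(0.819 − 0.16626) = 0.58159.
New p* = 0.605 − e/c = 0.605 − 0.58159/0.99792 = 0.02220.
Δp* = 0.02220 − 0.16626 = -0.14406.

-0.1441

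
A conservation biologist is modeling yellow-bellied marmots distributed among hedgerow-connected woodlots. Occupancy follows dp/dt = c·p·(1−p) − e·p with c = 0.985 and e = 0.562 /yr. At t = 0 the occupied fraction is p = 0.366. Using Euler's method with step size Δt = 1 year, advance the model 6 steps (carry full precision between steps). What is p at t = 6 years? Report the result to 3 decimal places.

Update rule: p ← p + [c·p·(1−p) − e·p]·Δt with Δt = 1.
t = 1: p = 0.36600 + (+0.02287) = 0.38887
t = 2: p = 0.38887 + (+0.01554) = 0.40441
t = 3: p = 0.40441 + (+0.00997) = 0.41438
t = 4: p = 0.41438 + (+0.00615) = 0.42053
t = 5: p = 0.42053 + (+0.00369) = 0.42422
t = 6: p = 0.42422 + (+0.00218) = 0.42640

0.426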